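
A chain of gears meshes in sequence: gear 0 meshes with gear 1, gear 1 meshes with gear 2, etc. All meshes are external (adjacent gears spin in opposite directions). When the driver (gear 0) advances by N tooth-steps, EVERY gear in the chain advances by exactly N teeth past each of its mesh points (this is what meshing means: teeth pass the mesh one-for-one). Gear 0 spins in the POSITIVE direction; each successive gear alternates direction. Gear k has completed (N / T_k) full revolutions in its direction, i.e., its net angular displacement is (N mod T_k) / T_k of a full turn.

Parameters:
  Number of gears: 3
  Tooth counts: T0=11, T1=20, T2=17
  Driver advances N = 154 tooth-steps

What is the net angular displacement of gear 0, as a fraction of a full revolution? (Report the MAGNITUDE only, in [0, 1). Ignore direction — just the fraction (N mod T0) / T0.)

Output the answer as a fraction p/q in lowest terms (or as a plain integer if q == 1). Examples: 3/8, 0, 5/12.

Chain of 3 gears, tooth counts: [11, 20, 17]
  gear 0: T0=11, direction=positive, advance = 154 mod 11 = 0 teeth = 0/11 turn
  gear 1: T1=20, direction=negative, advance = 154 mod 20 = 14 teeth = 14/20 turn
  gear 2: T2=17, direction=positive, advance = 154 mod 17 = 1 teeth = 1/17 turn
Gear 0: 154 mod 11 = 0
Fraction = 0 / 11 = 0/1 (gcd(0,11)=11) = 0

Answer: 0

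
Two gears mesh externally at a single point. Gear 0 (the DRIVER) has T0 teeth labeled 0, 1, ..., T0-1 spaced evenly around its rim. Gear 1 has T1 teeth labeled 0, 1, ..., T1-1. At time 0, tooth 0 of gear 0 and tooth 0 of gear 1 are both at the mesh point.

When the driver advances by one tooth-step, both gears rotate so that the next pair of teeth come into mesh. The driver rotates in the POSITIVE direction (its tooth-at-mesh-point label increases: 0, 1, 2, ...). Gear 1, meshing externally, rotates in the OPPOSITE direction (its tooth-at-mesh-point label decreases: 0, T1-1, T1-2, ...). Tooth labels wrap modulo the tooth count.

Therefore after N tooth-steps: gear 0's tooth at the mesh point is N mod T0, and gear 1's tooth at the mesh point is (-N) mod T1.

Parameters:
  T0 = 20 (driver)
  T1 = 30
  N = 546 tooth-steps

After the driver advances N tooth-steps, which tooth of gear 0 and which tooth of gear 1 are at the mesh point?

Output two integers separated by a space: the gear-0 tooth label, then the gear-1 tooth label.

Gear 0 (driver, T0=20): tooth at mesh = N mod T0
  546 = 27 * 20 + 6, so 546 mod 20 = 6
  gear 0 tooth = 6
Gear 1 (driven, T1=30): tooth at mesh = (-N) mod T1
  546 = 18 * 30 + 6, so 546 mod 30 = 6
  (-546) mod 30 = (-6) mod 30 = 30 - 6 = 24
Mesh after 546 steps: gear-0 tooth 6 meets gear-1 tooth 24

Answer: 6 24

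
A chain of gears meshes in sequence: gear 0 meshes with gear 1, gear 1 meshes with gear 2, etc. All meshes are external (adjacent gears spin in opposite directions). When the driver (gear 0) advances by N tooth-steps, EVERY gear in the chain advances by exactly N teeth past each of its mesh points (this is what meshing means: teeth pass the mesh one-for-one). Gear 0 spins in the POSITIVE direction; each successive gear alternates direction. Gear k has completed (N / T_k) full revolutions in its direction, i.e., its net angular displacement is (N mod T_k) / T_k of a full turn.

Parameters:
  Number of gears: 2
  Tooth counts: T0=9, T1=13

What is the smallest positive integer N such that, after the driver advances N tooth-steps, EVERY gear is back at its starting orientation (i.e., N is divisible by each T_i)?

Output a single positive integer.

Answer: 117

Derivation:
Gear k returns to start when N is a multiple of T_k.
All gears at start simultaneously when N is a common multiple of [9, 13]; the smallest such N is lcm(9, 13).
Start: lcm = T0 = 9
Fold in T1=13: gcd(9, 13) = 1; lcm(9, 13) = 9 * 13 / 1 = 117 / 1 = 117
Full cycle length = 117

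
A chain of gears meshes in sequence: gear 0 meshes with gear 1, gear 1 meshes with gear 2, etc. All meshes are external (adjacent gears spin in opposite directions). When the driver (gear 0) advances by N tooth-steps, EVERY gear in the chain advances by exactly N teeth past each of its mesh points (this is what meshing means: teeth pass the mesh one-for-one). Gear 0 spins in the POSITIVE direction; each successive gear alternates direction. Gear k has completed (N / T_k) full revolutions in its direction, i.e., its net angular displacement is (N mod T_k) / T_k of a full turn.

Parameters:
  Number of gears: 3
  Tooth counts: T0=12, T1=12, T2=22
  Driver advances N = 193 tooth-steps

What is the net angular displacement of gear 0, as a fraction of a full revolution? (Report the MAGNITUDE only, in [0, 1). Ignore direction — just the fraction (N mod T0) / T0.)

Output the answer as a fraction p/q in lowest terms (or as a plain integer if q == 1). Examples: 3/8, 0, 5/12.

Chain of 3 gears, tooth counts: [12, 12, 22]
  gear 0: T0=12, direction=positive, advance = 193 mod 12 = 1 teeth = 1/12 turn
  gear 1: T1=12, direction=negative, advance = 193 mod 12 = 1 teeth = 1/12 turn
  gear 2: T2=22, direction=positive, advance = 193 mod 22 = 17 teeth = 17/22 turn
Gear 0: 193 mod 12 = 1
Fraction = 1 / 12 = 1/12 (gcd(1,12)=1) = 1/12

Answer: 1/12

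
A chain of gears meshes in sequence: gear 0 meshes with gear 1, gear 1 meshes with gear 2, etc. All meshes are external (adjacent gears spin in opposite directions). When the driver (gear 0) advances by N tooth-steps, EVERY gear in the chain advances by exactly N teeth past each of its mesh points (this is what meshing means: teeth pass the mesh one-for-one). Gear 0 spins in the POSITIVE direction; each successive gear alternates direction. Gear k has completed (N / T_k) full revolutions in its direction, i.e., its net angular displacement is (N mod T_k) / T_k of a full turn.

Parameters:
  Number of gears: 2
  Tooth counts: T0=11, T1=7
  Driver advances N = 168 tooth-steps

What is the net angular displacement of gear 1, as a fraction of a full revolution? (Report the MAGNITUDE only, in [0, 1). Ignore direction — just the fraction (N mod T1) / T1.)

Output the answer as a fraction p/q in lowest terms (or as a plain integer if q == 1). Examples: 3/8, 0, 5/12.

Chain of 2 gears, tooth counts: [11, 7]
  gear 0: T0=11, direction=positive, advance = 168 mod 11 = 3 teeth = 3/11 turn
  gear 1: T1=7, direction=negative, advance = 168 mod 7 = 0 teeth = 0/7 turn
Gear 1: 168 mod 7 = 0
Fraction = 0 / 7 = 0/1 (gcd(0,7)=7) = 0

Answer: 0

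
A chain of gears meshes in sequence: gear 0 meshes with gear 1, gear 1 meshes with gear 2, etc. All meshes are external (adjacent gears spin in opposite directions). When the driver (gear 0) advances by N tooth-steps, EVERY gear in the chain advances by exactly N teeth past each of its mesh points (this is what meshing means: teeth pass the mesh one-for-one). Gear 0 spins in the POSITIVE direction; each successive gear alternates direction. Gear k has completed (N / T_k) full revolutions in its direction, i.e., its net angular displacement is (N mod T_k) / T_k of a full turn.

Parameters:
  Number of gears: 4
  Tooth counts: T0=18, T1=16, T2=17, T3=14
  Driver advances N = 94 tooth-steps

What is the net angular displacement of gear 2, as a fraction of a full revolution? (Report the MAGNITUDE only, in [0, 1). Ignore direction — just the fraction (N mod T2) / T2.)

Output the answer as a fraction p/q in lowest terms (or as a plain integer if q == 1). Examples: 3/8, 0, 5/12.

Answer: 9/17

Derivation:
Chain of 4 gears, tooth counts: [18, 16, 17, 14]
  gear 0: T0=18, direction=positive, advance = 94 mod 18 = 4 teeth = 4/18 turn
  gear 1: T1=16, direction=negative, advance = 94 mod 16 = 14 teeth = 14/16 turn
  gear 2: T2=17, direction=positive, advance = 94 mod 17 = 9 teeth = 9/17 turn
  gear 3: T3=14, direction=negative, advance = 94 mod 14 = 10 teeth = 10/14 turn
Gear 2: 94 mod 17 = 9
Fraction = 9 / 17 = 9/17 (gcd(9,17)=1) = 9/17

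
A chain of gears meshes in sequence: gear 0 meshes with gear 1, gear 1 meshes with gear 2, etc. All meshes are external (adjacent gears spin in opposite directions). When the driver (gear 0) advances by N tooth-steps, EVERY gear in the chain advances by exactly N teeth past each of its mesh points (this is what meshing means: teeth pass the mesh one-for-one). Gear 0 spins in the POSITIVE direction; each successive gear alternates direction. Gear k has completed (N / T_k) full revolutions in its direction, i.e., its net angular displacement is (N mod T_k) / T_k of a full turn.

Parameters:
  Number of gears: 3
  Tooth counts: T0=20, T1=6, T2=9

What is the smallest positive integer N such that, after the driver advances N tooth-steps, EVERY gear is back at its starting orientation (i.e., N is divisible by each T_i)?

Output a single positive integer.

Answer: 180

Derivation:
Gear k returns to start when N is a multiple of T_k.
All gears at start simultaneously when N is a common multiple of [20, 6, 9]; the smallest such N is lcm(20, 6, 9).
Start: lcm = T0 = 20
Fold in T1=6: gcd(20, 6) = 2; lcm(20, 6) = 20 * 6 / 2 = 120 / 2 = 60
Fold in T2=9: gcd(60, 9) = 3; lcm(60, 9) = 60 * 9 / 3 = 540 / 3 = 180
Full cycle length = 180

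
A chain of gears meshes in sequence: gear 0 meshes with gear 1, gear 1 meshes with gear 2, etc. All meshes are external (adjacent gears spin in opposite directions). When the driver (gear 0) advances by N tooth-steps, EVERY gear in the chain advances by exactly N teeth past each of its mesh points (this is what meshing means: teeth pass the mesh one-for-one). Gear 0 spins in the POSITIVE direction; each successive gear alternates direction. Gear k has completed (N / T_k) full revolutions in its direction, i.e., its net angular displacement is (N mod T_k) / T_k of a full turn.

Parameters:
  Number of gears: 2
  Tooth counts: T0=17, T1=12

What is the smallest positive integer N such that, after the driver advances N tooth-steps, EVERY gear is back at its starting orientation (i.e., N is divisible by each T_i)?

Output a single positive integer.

Gear k returns to start when N is a multiple of T_k.
All gears at start simultaneously when N is a common multiple of [17, 12]; the smallest such N is lcm(17, 12).
Start: lcm = T0 = 17
Fold in T1=12: gcd(17, 12) = 1; lcm(17, 12) = 17 * 12 / 1 = 204 / 1 = 204
Full cycle length = 204

Answer: 204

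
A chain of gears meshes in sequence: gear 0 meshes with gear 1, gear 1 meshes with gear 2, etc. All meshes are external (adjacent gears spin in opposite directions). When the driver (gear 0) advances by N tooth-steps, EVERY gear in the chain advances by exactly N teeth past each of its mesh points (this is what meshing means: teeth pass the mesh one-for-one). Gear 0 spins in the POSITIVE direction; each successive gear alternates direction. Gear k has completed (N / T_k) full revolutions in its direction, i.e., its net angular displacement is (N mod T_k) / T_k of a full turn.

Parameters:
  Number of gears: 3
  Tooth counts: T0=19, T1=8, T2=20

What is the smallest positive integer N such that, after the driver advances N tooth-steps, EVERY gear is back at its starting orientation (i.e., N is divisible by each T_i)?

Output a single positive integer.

Gear k returns to start when N is a multiple of T_k.
All gears at start simultaneously when N is a common multiple of [19, 8, 20]; the smallest such N is lcm(19, 8, 20).
Start: lcm = T0 = 19
Fold in T1=8: gcd(19, 8) = 1; lcm(19, 8) = 19 * 8 / 1 = 152 / 1 = 152
Fold in T2=20: gcd(152, 20) = 4; lcm(152, 20) = 152 * 20 / 4 = 3040 / 4 = 760
Full cycle length = 760

Answer: 760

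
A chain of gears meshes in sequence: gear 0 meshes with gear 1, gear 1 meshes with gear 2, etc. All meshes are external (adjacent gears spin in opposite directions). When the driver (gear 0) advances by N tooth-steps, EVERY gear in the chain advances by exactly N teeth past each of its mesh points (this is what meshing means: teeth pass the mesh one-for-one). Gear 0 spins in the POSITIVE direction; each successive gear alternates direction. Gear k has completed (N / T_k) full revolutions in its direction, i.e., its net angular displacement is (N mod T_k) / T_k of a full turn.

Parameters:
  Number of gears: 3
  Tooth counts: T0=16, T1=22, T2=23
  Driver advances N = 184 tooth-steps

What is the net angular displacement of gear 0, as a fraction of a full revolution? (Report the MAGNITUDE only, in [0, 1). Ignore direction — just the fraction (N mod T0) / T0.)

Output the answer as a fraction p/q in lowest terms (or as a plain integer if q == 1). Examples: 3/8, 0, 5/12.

Chain of 3 gears, tooth counts: [16, 22, 23]
  gear 0: T0=16, direction=positive, advance = 184 mod 16 = 8 teeth = 8/16 turn
  gear 1: T1=22, direction=negative, advance = 184 mod 22 = 8 teeth = 8/22 turn
  gear 2: T2=23, direction=positive, advance = 184 mod 23 = 0 teeth = 0/23 turn
Gear 0: 184 mod 16 = 8
Fraction = 8 / 16 = 1/2 (gcd(8,16)=8) = 1/2

Answer: 1/2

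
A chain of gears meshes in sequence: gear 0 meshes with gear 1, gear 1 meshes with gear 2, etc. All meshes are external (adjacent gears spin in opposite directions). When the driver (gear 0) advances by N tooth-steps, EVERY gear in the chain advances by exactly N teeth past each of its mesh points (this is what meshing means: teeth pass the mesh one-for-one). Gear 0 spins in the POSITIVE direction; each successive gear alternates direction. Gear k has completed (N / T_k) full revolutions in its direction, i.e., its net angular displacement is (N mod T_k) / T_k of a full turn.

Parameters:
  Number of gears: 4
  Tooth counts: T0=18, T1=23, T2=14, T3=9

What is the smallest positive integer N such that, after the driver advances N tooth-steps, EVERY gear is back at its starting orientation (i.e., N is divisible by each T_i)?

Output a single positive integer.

Gear k returns to start when N is a multiple of T_k.
All gears at start simultaneously when N is a common multiple of [18, 23, 14, 9]; the smallest such N is lcm(18, 23, 14, 9).
Start: lcm = T0 = 18
Fold in T1=23: gcd(18, 23) = 1; lcm(18, 23) = 18 * 23 / 1 = 414 / 1 = 414
Fold in T2=14: gcd(414, 14) = 2; lcm(414, 14) = 414 * 14 / 2 = 5796 / 2 = 2898
Fold in T3=9: gcd(2898, 9) = 9; lcm(2898, 9) = 2898 * 9 / 9 = 26082 / 9 = 2898
Full cycle length = 2898

Answer: 2898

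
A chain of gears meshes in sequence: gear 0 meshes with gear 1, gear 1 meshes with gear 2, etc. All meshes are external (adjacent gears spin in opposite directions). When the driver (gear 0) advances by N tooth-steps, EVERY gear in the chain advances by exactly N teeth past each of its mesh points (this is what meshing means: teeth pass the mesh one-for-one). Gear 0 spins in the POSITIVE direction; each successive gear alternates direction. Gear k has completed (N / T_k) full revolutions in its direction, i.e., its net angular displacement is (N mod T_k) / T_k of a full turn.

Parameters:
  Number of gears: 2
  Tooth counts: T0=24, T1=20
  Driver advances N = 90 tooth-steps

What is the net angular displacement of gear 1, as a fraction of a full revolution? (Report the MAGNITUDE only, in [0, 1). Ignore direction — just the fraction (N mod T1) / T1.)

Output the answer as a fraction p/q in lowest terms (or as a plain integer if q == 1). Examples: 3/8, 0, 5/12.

Answer: 1/2

Derivation:
Chain of 2 gears, tooth counts: [24, 20]
  gear 0: T0=24, direction=positive, advance = 90 mod 24 = 18 teeth = 18/24 turn
  gear 1: T1=20, direction=negative, advance = 90 mod 20 = 10 teeth = 10/20 turn
Gear 1: 90 mod 20 = 10
Fraction = 10 / 20 = 1/2 (gcd(10,20)=10) = 1/2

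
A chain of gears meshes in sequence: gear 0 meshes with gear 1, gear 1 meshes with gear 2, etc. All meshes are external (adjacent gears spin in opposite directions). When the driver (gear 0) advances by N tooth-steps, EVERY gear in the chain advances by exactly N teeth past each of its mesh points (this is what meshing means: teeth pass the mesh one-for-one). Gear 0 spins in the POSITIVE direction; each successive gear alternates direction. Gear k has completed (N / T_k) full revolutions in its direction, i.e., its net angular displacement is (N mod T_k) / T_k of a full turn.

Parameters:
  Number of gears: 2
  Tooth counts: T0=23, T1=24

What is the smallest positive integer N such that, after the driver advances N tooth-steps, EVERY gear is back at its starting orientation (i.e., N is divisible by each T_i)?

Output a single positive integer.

Answer: 552

Derivation:
Gear k returns to start when N is a multiple of T_k.
All gears at start simultaneously when N is a common multiple of [23, 24]; the smallest such N is lcm(23, 24).
Start: lcm = T0 = 23
Fold in T1=24: gcd(23, 24) = 1; lcm(23, 24) = 23 * 24 / 1 = 552 / 1 = 552
Full cycle length = 552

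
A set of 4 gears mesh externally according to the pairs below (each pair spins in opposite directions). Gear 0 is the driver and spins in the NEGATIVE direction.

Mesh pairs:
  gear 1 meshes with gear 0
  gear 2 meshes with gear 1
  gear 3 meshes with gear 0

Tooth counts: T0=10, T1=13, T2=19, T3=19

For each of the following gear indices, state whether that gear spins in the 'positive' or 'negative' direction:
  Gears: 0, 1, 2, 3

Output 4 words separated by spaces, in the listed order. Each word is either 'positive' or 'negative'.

Gear 0 (driver): negative (depth 0)
  gear 1: meshes with gear 0 -> depth 1 -> positive (opposite of gear 0)
  gear 2: meshes with gear 1 -> depth 2 -> negative (opposite of gear 1)
  gear 3: meshes with gear 0 -> depth 1 -> positive (opposite of gear 0)
Queried indices 0, 1, 2, 3 -> negative, positive, negative, positive

Answer: negative positive negative positive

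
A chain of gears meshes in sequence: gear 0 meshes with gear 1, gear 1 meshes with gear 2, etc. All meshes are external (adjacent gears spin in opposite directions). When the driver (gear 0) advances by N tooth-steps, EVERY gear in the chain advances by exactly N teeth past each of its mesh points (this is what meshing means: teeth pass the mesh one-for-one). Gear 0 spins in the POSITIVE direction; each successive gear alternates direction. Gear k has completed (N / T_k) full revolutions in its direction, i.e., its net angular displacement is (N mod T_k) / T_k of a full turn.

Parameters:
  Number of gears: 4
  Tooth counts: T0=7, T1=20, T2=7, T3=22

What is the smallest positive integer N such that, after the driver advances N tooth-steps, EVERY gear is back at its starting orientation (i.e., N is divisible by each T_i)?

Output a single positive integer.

Answer: 1540

Derivation:
Gear k returns to start when N is a multiple of T_k.
All gears at start simultaneously when N is a common multiple of [7, 20, 7, 22]; the smallest such N is lcm(7, 20, 7, 22).
Start: lcm = T0 = 7
Fold in T1=20: gcd(7, 20) = 1; lcm(7, 20) = 7 * 20 / 1 = 140 / 1 = 140
Fold in T2=7: gcd(140, 7) = 7; lcm(140, 7) = 140 * 7 / 7 = 980 / 7 = 140
Fold in T3=22: gcd(140, 22) = 2; lcm(140, 22) = 140 * 22 / 2 = 3080 / 2 = 1540
Full cycle length = 1540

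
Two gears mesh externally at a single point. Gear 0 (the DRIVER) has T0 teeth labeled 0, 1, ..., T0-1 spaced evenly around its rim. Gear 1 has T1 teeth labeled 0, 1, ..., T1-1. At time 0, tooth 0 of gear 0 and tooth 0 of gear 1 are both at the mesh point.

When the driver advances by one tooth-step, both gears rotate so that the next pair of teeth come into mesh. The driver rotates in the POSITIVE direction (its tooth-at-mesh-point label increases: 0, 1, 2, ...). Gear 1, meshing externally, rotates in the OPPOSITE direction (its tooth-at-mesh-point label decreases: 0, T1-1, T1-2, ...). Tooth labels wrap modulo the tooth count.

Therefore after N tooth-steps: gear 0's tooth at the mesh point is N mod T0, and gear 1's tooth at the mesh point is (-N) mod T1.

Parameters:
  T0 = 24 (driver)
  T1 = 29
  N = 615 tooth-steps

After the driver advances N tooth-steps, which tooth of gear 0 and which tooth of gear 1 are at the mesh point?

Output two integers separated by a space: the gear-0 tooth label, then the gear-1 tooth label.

Gear 0 (driver, T0=24): tooth at mesh = N mod T0
  615 = 25 * 24 + 15, so 615 mod 24 = 15
  gear 0 tooth = 15
Gear 1 (driven, T1=29): tooth at mesh = (-N) mod T1
  615 = 21 * 29 + 6, so 615 mod 29 = 6
  (-615) mod 29 = (-6) mod 29 = 29 - 6 = 23
Mesh after 615 steps: gear-0 tooth 15 meets gear-1 tooth 23

Answer: 15 23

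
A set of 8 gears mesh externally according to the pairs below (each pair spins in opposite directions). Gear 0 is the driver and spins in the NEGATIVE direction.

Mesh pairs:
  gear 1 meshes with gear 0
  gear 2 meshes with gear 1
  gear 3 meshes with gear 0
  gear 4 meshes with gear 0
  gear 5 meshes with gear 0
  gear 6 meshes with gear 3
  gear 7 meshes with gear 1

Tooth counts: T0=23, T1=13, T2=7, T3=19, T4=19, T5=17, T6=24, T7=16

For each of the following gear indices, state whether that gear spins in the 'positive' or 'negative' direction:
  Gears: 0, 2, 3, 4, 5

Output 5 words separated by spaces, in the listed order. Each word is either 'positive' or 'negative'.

Gear 0 (driver): negative (depth 0)
  gear 1: meshes with gear 0 -> depth 1 -> positive (opposite of gear 0)
  gear 2: meshes with gear 1 -> depth 2 -> negative (opposite of gear 1)
  gear 3: meshes with gear 0 -> depth 1 -> positive (opposite of gear 0)
  gear 4: meshes with gear 0 -> depth 1 -> positive (opposite of gear 0)
  gear 5: meshes with gear 0 -> depth 1 -> positive (opposite of gear 0)
  gear 6: meshes with gear 3 -> depth 2 -> negative (opposite of gear 3)
  gear 7: meshes with gear 1 -> depth 2 -> negative (opposite of gear 1)
Queried indices 0, 2, 3, 4, 5 -> negative, negative, positive, positive, positive

Answer: negative negative positive positive positive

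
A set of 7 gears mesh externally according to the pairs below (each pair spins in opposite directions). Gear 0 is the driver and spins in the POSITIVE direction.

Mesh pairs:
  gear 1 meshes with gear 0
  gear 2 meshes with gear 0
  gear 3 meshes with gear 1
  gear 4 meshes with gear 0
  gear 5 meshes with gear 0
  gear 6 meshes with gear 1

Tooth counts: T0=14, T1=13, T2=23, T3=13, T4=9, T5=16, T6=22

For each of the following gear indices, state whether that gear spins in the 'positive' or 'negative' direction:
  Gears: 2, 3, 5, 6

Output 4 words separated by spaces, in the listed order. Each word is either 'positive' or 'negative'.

Gear 0 (driver): positive (depth 0)
  gear 1: meshes with gear 0 -> depth 1 -> negative (opposite of gear 0)
  gear 2: meshes with gear 0 -> depth 1 -> negative (opposite of gear 0)
  gear 3: meshes with gear 1 -> depth 2 -> positive (opposite of gear 1)
  gear 4: meshes with gear 0 -> depth 1 -> negative (opposite of gear 0)
  gear 5: meshes with gear 0 -> depth 1 -> negative (opposite of gear 0)
  gear 6: meshes with gear 1 -> depth 2 -> positive (opposite of gear 1)
Queried indices 2, 3, 5, 6 -> negative, positive, negative, positive

Answer: negative positive negative positive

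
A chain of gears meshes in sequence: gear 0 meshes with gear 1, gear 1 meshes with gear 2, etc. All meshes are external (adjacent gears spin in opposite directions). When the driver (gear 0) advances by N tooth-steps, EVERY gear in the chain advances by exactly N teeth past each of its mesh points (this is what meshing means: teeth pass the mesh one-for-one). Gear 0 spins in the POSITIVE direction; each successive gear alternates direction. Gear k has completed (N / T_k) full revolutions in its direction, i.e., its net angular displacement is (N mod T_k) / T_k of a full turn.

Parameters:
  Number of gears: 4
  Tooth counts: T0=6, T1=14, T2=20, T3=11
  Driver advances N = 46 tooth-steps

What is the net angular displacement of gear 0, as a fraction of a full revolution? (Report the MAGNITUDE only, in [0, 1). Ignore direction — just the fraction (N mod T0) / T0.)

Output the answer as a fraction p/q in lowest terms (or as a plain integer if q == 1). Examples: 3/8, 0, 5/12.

Answer: 2/3

Derivation:
Chain of 4 gears, tooth counts: [6, 14, 20, 11]
  gear 0: T0=6, direction=positive, advance = 46 mod 6 = 4 teeth = 4/6 turn
  gear 1: T1=14, direction=negative, advance = 46 mod 14 = 4 teeth = 4/14 turn
  gear 2: T2=20, direction=positive, advance = 46 mod 20 = 6 teeth = 6/20 turn
  gear 3: T3=11, direction=negative, advance = 46 mod 11 = 2 teeth = 2/11 turn
Gear 0: 46 mod 6 = 4
Fraction = 4 / 6 = 2/3 (gcd(4,6)=2) = 2/3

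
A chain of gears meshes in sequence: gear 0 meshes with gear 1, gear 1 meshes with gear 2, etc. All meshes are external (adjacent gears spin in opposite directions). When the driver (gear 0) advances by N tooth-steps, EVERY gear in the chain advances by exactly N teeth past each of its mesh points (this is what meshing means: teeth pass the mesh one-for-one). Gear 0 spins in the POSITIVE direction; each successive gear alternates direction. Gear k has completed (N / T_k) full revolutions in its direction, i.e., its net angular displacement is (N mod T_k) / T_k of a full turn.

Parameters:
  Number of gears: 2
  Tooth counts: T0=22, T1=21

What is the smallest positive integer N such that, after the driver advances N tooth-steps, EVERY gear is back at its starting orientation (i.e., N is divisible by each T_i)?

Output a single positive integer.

Gear k returns to start when N is a multiple of T_k.
All gears at start simultaneously when N is a common multiple of [22, 21]; the smallest such N is lcm(22, 21).
Start: lcm = T0 = 22
Fold in T1=21: gcd(22, 21) = 1; lcm(22, 21) = 22 * 21 / 1 = 462 / 1 = 462
Full cycle length = 462

Answer: 462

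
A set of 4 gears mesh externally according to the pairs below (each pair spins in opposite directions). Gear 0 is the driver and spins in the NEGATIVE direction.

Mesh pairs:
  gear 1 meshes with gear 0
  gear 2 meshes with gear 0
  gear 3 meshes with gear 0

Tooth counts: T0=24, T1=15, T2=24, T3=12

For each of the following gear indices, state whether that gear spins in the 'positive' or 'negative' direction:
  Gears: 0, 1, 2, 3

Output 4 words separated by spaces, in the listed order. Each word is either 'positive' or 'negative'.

Answer: negative positive positive positive

Derivation:
Gear 0 (driver): negative (depth 0)
  gear 1: meshes with gear 0 -> depth 1 -> positive (opposite of gear 0)
  gear 2: meshes with gear 0 -> depth 1 -> positive (opposite of gear 0)
  gear 3: meshes with gear 0 -> depth 1 -> positive (opposite of gear 0)
Queried indices 0, 1, 2, 3 -> negative, positive, positive, positive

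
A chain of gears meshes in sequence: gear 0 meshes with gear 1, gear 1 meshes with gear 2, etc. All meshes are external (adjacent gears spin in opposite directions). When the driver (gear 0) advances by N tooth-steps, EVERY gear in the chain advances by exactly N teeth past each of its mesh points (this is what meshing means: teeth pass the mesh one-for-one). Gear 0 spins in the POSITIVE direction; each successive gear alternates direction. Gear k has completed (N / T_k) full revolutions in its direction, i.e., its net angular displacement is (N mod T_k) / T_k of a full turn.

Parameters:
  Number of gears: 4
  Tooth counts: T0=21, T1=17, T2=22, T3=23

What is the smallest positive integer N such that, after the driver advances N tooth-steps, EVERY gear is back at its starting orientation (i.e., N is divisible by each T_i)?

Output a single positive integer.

Gear k returns to start when N is a multiple of T_k.
All gears at start simultaneously when N is a common multiple of [21, 17, 22, 23]; the smallest such N is lcm(21, 17, 22, 23).
Start: lcm = T0 = 21
Fold in T1=17: gcd(21, 17) = 1; lcm(21, 17) = 21 * 17 / 1 = 357 / 1 = 357
Fold in T2=22: gcd(357, 22) = 1; lcm(357, 22) = 357 * 22 / 1 = 7854 / 1 = 7854
Fold in T3=23: gcd(7854, 23) = 1; lcm(7854, 23) = 7854 * 23 / 1 = 180642 / 1 = 180642
Full cycle length = 180642

Answer: 180642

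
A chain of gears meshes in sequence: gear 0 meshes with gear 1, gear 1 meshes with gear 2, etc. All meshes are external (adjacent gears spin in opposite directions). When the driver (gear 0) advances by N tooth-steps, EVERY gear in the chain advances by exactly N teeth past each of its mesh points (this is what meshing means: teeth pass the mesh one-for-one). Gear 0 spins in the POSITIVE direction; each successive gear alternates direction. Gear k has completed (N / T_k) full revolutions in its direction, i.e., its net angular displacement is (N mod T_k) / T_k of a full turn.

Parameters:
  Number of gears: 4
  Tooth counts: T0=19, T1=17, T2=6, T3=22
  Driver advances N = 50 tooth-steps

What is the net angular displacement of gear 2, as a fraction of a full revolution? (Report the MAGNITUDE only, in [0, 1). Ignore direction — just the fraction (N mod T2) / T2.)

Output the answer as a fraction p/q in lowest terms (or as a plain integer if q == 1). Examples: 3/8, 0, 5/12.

Chain of 4 gears, tooth counts: [19, 17, 6, 22]
  gear 0: T0=19, direction=positive, advance = 50 mod 19 = 12 teeth = 12/19 turn
  gear 1: T1=17, direction=negative, advance = 50 mod 17 = 16 teeth = 16/17 turn
  gear 2: T2=6, direction=positive, advance = 50 mod 6 = 2 teeth = 2/6 turn
  gear 3: T3=22, direction=negative, advance = 50 mod 22 = 6 teeth = 6/22 turn
Gear 2: 50 mod 6 = 2
Fraction = 2 / 6 = 1/3 (gcd(2,6)=2) = 1/3

Answer: 1/3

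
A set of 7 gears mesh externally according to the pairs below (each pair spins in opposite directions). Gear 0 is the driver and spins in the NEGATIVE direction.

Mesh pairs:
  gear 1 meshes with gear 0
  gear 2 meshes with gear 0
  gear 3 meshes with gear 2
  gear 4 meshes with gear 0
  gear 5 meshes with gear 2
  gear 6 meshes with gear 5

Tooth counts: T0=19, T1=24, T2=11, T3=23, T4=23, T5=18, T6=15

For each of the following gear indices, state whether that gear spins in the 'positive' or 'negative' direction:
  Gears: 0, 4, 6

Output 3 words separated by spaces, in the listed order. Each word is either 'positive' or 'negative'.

Gear 0 (driver): negative (depth 0)
  gear 1: meshes with gear 0 -> depth 1 -> positive (opposite of gear 0)
  gear 2: meshes with gear 0 -> depth 1 -> positive (opposite of gear 0)
  gear 3: meshes with gear 2 -> depth 2 -> negative (opposite of gear 2)
  gear 4: meshes with gear 0 -> depth 1 -> positive (opposite of gear 0)
  gear 5: meshes with gear 2 -> depth 2 -> negative (opposite of gear 2)
  gear 6: meshes with gear 5 -> depth 3 -> positive (opposite of gear 5)
Queried indices 0, 4, 6 -> negative, positive, positive

Answer: negative positive positive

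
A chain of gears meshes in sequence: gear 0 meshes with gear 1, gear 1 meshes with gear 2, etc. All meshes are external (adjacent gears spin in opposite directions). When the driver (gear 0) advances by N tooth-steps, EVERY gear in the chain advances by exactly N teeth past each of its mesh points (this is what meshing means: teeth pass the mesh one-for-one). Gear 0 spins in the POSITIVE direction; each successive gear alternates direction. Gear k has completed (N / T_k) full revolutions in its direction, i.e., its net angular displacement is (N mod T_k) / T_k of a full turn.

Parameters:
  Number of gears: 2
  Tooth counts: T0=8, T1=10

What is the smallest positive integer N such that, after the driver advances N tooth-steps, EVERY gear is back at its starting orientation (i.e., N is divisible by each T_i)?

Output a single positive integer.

Gear k returns to start when N is a multiple of T_k.
All gears at start simultaneously when N is a common multiple of [8, 10]; the smallest such N is lcm(8, 10).
Start: lcm = T0 = 8
Fold in T1=10: gcd(8, 10) = 2; lcm(8, 10) = 8 * 10 / 2 = 80 / 2 = 40
Full cycle length = 40

Answer: 40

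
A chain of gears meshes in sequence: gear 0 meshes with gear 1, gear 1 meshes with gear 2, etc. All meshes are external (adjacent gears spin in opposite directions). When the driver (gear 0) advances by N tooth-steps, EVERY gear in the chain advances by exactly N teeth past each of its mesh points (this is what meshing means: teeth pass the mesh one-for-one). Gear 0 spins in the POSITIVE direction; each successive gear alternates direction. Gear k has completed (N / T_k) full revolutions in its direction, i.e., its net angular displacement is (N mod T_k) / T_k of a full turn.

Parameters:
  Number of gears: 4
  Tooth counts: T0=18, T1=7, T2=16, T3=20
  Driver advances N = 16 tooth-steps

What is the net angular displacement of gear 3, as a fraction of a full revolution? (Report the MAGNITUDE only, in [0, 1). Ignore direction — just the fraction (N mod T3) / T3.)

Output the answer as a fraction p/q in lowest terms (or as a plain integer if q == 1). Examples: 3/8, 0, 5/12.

Chain of 4 gears, tooth counts: [18, 7, 16, 20]
  gear 0: T0=18, direction=positive, advance = 16 mod 18 = 16 teeth = 16/18 turn
  gear 1: T1=7, direction=negative, advance = 16 mod 7 = 2 teeth = 2/7 turn
  gear 2: T2=16, direction=positive, advance = 16 mod 16 = 0 teeth = 0/16 turn
  gear 3: T3=20, direction=negative, advance = 16 mod 20 = 16 teeth = 16/20 turn
Gear 3: 16 mod 20 = 16
Fraction = 16 / 20 = 4/5 (gcd(16,20)=4) = 4/5

Answer: 4/5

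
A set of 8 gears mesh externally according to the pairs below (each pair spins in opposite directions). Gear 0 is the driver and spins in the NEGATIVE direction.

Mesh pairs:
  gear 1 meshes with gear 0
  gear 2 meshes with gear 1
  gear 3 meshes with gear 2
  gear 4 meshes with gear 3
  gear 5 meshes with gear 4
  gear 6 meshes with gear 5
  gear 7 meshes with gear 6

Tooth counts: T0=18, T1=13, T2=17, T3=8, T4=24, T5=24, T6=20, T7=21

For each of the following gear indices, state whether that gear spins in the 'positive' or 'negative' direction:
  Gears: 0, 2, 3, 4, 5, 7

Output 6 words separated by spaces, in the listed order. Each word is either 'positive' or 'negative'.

Answer: negative negative positive negative positive positive

Derivation:
Gear 0 (driver): negative (depth 0)
  gear 1: meshes with gear 0 -> depth 1 -> positive (opposite of gear 0)
  gear 2: meshes with gear 1 -> depth 2 -> negative (opposite of gear 1)
  gear 3: meshes with gear 2 -> depth 3 -> positive (opposite of gear 2)
  gear 4: meshes with gear 3 -> depth 4 -> negative (opposite of gear 3)
  gear 5: meshes with gear 4 -> depth 5 -> positive (opposite of gear 4)
  gear 6: meshes with gear 5 -> depth 6 -> negative (opposite of gear 5)
  gear 7: meshes with gear 6 -> depth 7 -> positive (opposite of gear 6)
Queried indices 0, 2, 3, 4, 5, 7 -> negative, negative, positive, negative, positive, positive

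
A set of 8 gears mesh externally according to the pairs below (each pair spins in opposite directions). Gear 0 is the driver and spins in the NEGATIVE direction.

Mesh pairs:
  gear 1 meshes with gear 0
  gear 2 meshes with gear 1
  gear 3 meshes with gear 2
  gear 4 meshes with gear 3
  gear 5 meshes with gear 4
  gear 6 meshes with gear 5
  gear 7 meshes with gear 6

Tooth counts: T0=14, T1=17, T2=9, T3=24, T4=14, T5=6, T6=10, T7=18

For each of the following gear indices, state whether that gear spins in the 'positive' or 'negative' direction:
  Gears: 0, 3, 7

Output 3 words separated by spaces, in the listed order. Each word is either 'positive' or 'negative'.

Answer: negative positive positive

Derivation:
Gear 0 (driver): negative (depth 0)
  gear 1: meshes with gear 0 -> depth 1 -> positive (opposite of gear 0)
  gear 2: meshes with gear 1 -> depth 2 -> negative (opposite of gear 1)
  gear 3: meshes with gear 2 -> depth 3 -> positive (opposite of gear 2)
  gear 4: meshes with gear 3 -> depth 4 -> negative (opposite of gear 3)
  gear 5: meshes with gear 4 -> depth 5 -> positive (opposite of gear 4)
  gear 6: meshes with gear 5 -> depth 6 -> negative (opposite of gear 5)
  gear 7: meshes with gear 6 -> depth 7 -> positive (opposite of gear 6)
Queried indices 0, 3, 7 -> negative, positive, positive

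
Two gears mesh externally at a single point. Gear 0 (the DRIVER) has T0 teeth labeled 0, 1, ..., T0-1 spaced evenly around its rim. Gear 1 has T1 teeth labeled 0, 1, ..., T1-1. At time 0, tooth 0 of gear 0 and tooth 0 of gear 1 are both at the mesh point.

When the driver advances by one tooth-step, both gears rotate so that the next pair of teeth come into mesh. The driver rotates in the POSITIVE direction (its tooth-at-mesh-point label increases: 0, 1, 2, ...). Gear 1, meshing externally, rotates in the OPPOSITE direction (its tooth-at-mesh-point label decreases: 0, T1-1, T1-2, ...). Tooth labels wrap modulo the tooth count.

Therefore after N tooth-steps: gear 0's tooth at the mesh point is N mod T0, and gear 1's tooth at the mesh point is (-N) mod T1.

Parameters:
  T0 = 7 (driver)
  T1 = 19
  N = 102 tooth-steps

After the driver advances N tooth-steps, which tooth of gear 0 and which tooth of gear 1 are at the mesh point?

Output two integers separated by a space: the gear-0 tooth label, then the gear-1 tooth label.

Answer: 4 12

Derivation:
Gear 0 (driver, T0=7): tooth at mesh = N mod T0
  102 = 14 * 7 + 4, so 102 mod 7 = 4
  gear 0 tooth = 4
Gear 1 (driven, T1=19): tooth at mesh = (-N) mod T1
  102 = 5 * 19 + 7, so 102 mod 19 = 7
  (-102) mod 19 = (-7) mod 19 = 19 - 7 = 12
Mesh after 102 steps: gear-0 tooth 4 meets gear-1 tooth 12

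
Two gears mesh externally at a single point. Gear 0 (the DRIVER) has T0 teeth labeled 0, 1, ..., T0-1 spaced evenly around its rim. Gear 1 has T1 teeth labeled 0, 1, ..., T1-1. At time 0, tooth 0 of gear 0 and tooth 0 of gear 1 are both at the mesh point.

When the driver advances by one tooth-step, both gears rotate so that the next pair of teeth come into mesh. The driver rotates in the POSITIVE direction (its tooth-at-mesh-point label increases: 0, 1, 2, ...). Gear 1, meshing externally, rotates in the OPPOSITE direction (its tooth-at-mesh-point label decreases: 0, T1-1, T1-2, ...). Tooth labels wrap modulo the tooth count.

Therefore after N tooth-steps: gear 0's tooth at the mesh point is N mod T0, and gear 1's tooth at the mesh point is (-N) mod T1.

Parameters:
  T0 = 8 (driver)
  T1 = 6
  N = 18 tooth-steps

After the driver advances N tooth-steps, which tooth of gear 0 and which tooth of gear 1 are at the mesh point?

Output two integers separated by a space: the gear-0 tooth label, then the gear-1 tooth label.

Answer: 2 0

Derivation:
Gear 0 (driver, T0=8): tooth at mesh = N mod T0
  18 = 2 * 8 + 2, so 18 mod 8 = 2
  gear 0 tooth = 2
Gear 1 (driven, T1=6): tooth at mesh = (-N) mod T1
  18 = 3 * 6 + 0, so 18 mod 6 = 0
  (-18) mod 6 = 0
Mesh after 18 steps: gear-0 tooth 2 meets gear-1 tooth 0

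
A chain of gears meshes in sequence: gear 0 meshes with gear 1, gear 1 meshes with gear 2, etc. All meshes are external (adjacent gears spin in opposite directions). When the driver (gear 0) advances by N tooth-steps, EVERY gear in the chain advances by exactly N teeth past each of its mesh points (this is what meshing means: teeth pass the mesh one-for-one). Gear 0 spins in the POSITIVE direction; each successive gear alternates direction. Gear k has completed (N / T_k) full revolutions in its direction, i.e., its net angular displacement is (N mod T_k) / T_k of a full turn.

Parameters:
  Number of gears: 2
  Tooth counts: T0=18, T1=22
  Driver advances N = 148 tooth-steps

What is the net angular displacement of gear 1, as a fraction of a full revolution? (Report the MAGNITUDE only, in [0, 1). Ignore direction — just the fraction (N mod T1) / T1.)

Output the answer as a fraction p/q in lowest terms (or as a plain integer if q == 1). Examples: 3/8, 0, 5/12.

Chain of 2 gears, tooth counts: [18, 22]
  gear 0: T0=18, direction=positive, advance = 148 mod 18 = 4 teeth = 4/18 turn
  gear 1: T1=22, direction=negative, advance = 148 mod 22 = 16 teeth = 16/22 turn
Gear 1: 148 mod 22 = 16
Fraction = 16 / 22 = 8/11 (gcd(16,22)=2) = 8/11

Answer: 8/11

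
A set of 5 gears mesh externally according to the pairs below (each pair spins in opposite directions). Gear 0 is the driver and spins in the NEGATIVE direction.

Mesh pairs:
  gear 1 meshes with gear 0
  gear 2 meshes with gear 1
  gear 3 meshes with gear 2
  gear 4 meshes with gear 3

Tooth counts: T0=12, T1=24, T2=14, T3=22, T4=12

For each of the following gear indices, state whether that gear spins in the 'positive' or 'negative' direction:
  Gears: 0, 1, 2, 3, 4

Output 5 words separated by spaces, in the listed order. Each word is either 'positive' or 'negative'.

Answer: negative positive negative positive negative

Derivation:
Gear 0 (driver): negative (depth 0)
  gear 1: meshes with gear 0 -> depth 1 -> positive (opposite of gear 0)
  gear 2: meshes with gear 1 -> depth 2 -> negative (opposite of gear 1)
  gear 3: meshes with gear 2 -> depth 3 -> positive (opposite of gear 2)
  gear 4: meshes with gear 3 -> depth 4 -> negative (opposite of gear 3)
Queried indices 0, 1, 2, 3, 4 -> negative, positive, negative, positive, negative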